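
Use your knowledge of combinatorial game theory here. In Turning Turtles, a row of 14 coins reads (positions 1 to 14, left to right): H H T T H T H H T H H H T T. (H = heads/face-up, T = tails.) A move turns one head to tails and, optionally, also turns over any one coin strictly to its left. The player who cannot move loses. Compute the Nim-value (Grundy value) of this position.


Coins: H H T T H T H H T H H H T T
Key fact: a single head at position k behaves exactly like a Nim heap of size k (turning it to T and optionally flipping a coin at j < k corresponds to moving the heap from k to j, or to 0), and heads combine as a disjunctive sum (two heads at the same place would cancel, matching j XOR j = 0). So the Nim-value is the XOR of the 1-indexed positions of the heads.
Face-up positions (1-indexed): [1, 2, 5, 7, 8, 10, 11, 12]
XOR 0 with 1: 0 XOR 1 = 1
XOR 1 with 2: 1 XOR 2 = 3
XOR 3 with 5: 3 XOR 5 = 6
XOR 6 with 7: 6 XOR 7 = 1
XOR 1 with 8: 1 XOR 8 = 9
XOR 9 with 10: 9 XOR 10 = 3
XOR 3 with 11: 3 XOR 11 = 8
XOR 8 with 12: 8 XOR 12 = 4
Nim-value = 4

4


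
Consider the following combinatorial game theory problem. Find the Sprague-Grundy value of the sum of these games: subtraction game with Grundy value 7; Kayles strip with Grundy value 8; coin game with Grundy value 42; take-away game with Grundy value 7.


By the Sprague-Grundy theorem, the Grundy value of a sum of games is the XOR of individual Grundy values.
subtraction game: Grundy value = 7. Running XOR: 0 XOR 7 = 7
Kayles strip: Grundy value = 8. Running XOR: 7 XOR 8 = 15
coin game: Grundy value = 42. Running XOR: 15 XOR 42 = 37
take-away game: Grundy value = 7. Running XOR: 37 XOR 7 = 34
The combined Grundy value is 34.

34


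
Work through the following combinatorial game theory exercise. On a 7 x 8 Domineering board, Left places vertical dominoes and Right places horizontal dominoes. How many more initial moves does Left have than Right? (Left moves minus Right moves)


Board is 7 x 8 (rows x cols).
Left (vertical) placements: (rows-1) * cols = 6 * 8 = 48
Right (horizontal) placements: rows * (cols-1) = 7 * 7 = 49
Advantage = Left - Right = 48 - 49 = -1

-1


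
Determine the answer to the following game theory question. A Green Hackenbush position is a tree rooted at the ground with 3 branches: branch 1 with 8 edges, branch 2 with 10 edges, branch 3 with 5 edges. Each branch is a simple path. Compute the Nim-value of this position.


The tree has 3 branches from the ground vertex.
In Green Hackenbush, the Nim-value of a simple path of length k is k.
Branch 1: length 8, Nim-value = 8
Branch 2: length 10, Nim-value = 10
Branch 3: length 5, Nim-value = 5
Total Nim-value = XOR of all branch values:
0 XOR 8 = 8
8 XOR 10 = 2
2 XOR 5 = 7
Nim-value of the tree = 7

7


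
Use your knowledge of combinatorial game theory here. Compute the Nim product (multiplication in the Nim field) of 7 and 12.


Nim multiplication is bilinear over XOR: (u XOR v) * w = (u*w) XOR (v*w).
So we split each operand into its bit components and XOR the pairwise Nim products.
7 = 1 + 2 + 4 (as XOR of powers of 2).
12 = 4 + 8 (as XOR of powers of 2).
Using the standard Nim-product table on single bits:
  2*2 = 3,   2*4 = 8,   2*8 = 12,
  4*4 = 6,   4*8 = 11,  8*8 = 13,
and  1*x = x (identity), k*l = l*k (commutative).
Pairwise Nim products:
  1 * 4 = 4
  1 * 8 = 8
  2 * 4 = 8
  2 * 8 = 12
  4 * 4 = 6
  4 * 8 = 11
XOR them: 4 XOR 8 XOR 8 XOR 12 XOR 6 XOR 11 = 5.
Result: 7 * 12 = 5 (in Nim).

5


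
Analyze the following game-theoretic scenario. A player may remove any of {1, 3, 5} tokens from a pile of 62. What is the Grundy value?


The subtraction set is S = {1, 3, 5}.
G(k) = mex{ G(k - s) : s in S, s <= k }. We compute iteratively: G(0) = 0.
G(1) = mex({0}) = 1
G(2) = mex({1}) = 0
G(3) = mex({0}) = 1
G(4) = mex({1}) = 0
G(5) = mex({0}) = 1
G(6) = mex({1}) = 0
Observe that G(2)..G(6) = 0, 1, 0, 1, 0 repeats G(0)..G(4) = 0, 1, 0, 1, 0.
For k >= max(S) = 5, G(k) is determined by the previous 5 values G(k-5)..G(k-1); a window of 5 consecutive values has recurred shifted by 2, so by induction G(k + 2) = G(k) for all k >= 0: the sequence is periodic from the start with period 2.
One period: G(0..1) = 0, 1.
62 mod 2 = 0, so G(62) = G(0) = 0.

0


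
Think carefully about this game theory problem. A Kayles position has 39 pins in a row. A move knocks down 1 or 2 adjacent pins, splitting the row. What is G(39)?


Kayles: a move removes 1 or 2 adjacent pins from a contiguous row.
Removing pins from a row of k leaves two independent rows (a, b) with a + b = k - 1 (one pin) or a + b = k - 2 (two pins); an end removal gives a = 0.
By Sprague-Grundy, G(k) = mex{ G(a) XOR G(b) } over all these splits. G(0) = 0.
G(1): splits (0,0):0^0=0 -> mex({0}) = 1
G(2): splits (0,1):0^1=1 (0,0):0^0=0 -> mex({0, 1}) = 2
G(3): splits (0,2):0^2=2 (1,1):1^1=0 (0,1):0^1=1 -> mex({0, 1, 2}) = 3
G(4): splits (0,3):0^3=3 (1,2):1^2=3 (0,2):0^2=2 (1,1):1^1=0 -> mex({0, 2, 3}) = 1
G(5): splits (0,4):0^1=1 (1,3):1^3=2 (2,2):2^2=0 (0,3):0^3=3 (1,2):1^2=3 -> mex({0, 1, 2, 3}) = 4
G(6) = mex({0, 1, 2, 4}) = 3
G(7) = mex({0, 1, 3, 4, 5}) = 2
G(8) = mex({0, 2, 3, 5, 6}) = 1
G(9) = mex({0, 1, 2, 3, 6, 7}) = 4
G(10) = mex({0, 1, 3, 4, 5, 7}) = 2
G(11) = mex({0, 1, 2, 3, 4, 5}) = 6
G(12) = mex({0, 1, 2, 3, 5, 6, 7}) = 4
G(13) = mex({0, 2, 3, 4, 6, 7}) = 1
G(14) = mex({0, 1, 4, 5, 6, 7}) = 2
G(15) = mex({0, 1, 2, 3, 4, 5, 6}) = 7
G(16) = mex({0, 2, 3, 5, 6, 7}) = 1
G(17) = mex({0, 1, 2, 3, 5, 6, 7}) = 4
G(18) = mex({0, 1, 2, 4, 5, 6}) = 3
G(19) = mex({0, 1, 3, 4, 5, 7}) = 2
G(20) = mex({0, 2, 3, 4, 5, 6, 7}) = 1
G(21) = mex({0, 1, 2, 3, 5, 6, 7}) = 4
G(22) = mex({0, 1, 2, 3, 4, 5, 7}) = 6
G(23) = mex({0, 1, 2, 3, 4, 5, 6}) = 7
G(24) = mex({0, 1, 2, 3, 5, 6, 7}) = 4
G(25) = mex({0, 2, 3, 4, 6, 7}) = 1
G(26) = mex({0, 1, 3, 4, 5, 6, 7}) = 2
G(27) = mex({0, 1, 2, 3, 4, 5, 6, 7}) = 8
G(28) = mex({0, 1, 2, 3, 4, 6, 7, 8}) = 5
G(29) = mex({0, 1, 2, 3, 5, 6, 7, 8, 9}) = 4
G(30) = mex({0, 1, 2, 3, 4, 5, 6, 9, 10}) = 7
G(31) = mex({0, 1, 3, 4, 5, 7, 10, 11}) = 2
G(32) = mex({0, 2, 3, 4, 5, 6, 7, 9, 11}) = 1
G(33) = mex({0, 1, 2, 3, 4, 5, 6, 7, 9, 12}) = 8
G(34) = mex({0, 1, 2, 3, 4, 5, 7, 8, 11, 12}) = 6
G(35) = mex({0, 1, 2, 3, 4, 5, 6, 8, 9, 10, 11}) = 7
G(36) = mex({0, 1, 2, 3, 5, 6, 7, 9, 10}) = 4
G(37) = mex({0, 2, 3, 4, 6, 7, 9, 10, 11, 12}) = 1
G(38) = mex({0, 1, 3, 4, 5, 6, 7, 9, 10, 11, 12}) = 2
G(39) = mex({0, 1, 2, 4, 5, 6, 7, 9, 10, 12, 14}) = 3
Therefore G(39) = 3.

3


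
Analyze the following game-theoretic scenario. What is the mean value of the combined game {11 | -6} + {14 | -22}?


G1 = {11 | -6}, G2 = {14 | -22}
Each is a switch {a | b} with numbers a > b; its mean value is (a + b)/2, and mean value is additive over game sums: m(G1 + G2) = m(G1) + m(G2).
Mean of G1 = (11 + (-6))/2 = 5/2 = 5/2
Mean of G2 = (14 + (-22))/2 = -8/2 = -4
Mean of G1 + G2 = 5/2 + -4 = -3/2

-3/2


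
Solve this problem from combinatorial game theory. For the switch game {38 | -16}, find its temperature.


The game is {38 | -16}, a switch {a | b} with numbers a > b.
Cooling {a | b} by t gives {a - t | b + t}, which stops being hot when a - t = b + t, i.e. at t = (a - b)/2. So the temperature of a switch is (a - b)/2.
Temperature = (Left option - Right option) / 2
= (38 - (-16)) / 2
= 54 / 2
= 27

27


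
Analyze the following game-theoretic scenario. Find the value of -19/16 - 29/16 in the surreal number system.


x = -19/16, y = 29/16
Converting to common denominator: 16
x = -19/16, y = 29/16
x - y = -19/16 - 29/16 = -3

-3


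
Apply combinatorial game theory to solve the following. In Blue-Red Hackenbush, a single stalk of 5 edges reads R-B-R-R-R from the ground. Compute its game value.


Edges (from ground): R-B-R-R-R
By Berlekamp's sign-expansion rule, a Blue-Red Hackenbush stalk has the value of the surreal number whose sign sequence is the edge sequence with B -> + and R -> -.
Sign sequence: -+---
Trace the sign expansion in the surreal number tree, starting from 0:
Edge 1: R (sign -) -> bounds (-inf, 0), value = -1
Edge 2: B (sign +) -> bounds (-1, 0), value = -1/2
Edge 3: R (sign -) -> bounds (-1, -1/2), value = -3/4
Edge 4: R (sign -) -> bounds (-1, -3/4), value = -7/8
Edge 5: R (sign -) -> bounds (-1, -7/8), value = -15/16
Game value = -15/16

-15/16


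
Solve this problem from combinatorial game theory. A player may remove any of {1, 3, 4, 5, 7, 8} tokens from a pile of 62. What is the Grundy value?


The subtraction set is S = {1, 3, 4, 5, 7, 8}.
G(k) = mex{ G(k - s) : s in S, s <= k }. We compute iteratively: G(0) = 0.
G(1) = mex({0}) = 1
G(2) = mex({1}) = 0
G(3) = mex({0}) = 1
G(4) = mex({0, 1}) = 2
G(5) = mex({0, 1, 2}) = 3
G(6) = mex({0, 1, 3}) = 2
G(7) = mex({0, 1, 2}) = 3
G(8) = mex({0, 1, 2, 3}) = 4
G(9) = mex({0, 1, 2, 3, 4}) = 5
G(10) = mex({0, 1, 2, 3, 5}) = 4
G(11) = mex({1, 2, 3, 4}) = 0
G(12) = mex({0, 2, 3, 4, 5}) = 1
G(13) = mex({1, 2, 3, 4, 5}) = 0
G(14) = mex({0, 2, 3, 4, 5}) = 1
G(15) = mex({0, 1, 3, 4}) = 2
G(16) = mex({0, 1, 2, 4, 5}) = 3
G(17) = mex({0, 1, 3, 4, 5}) = 2
G(18) = mex({0, 1, 2, 4}) = 3
Observe that G(11)..G(18) = 0, 1, 0, 1, 2, 3, 2, 3 repeats G(0)..G(7) = 0, 1, 0, 1, 2, 3, 2, 3.
For k >= max(S) = 8, G(k) is determined by the previous 8 values G(k-8)..G(k-1); a window of 8 consecutive values has recurred shifted by 11, so by induction G(k + 11) = G(k) for all k >= 0: the sequence is periodic from the start with period 11.
One period: G(0..10) = 0, 1, 0, 1, 2, 3, 2, 3, 4, 5, 4.
62 mod 11 = 7, so G(62) = G(7) = 3.

3


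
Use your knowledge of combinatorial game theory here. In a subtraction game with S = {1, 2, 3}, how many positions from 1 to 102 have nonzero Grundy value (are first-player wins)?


Subtraction set S = {1, 2, 3}, so G(n) = n mod 4.
G(n) = 0 when n is a multiple of 4.
Multiples of 4 in [1, 102]: 25
N-positions (nonzero Grundy) = 102 - 25 = 77

77


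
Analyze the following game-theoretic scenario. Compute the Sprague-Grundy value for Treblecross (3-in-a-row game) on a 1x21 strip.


Treblecross: place X on empty cells; 3-in-a-row wins.
Playing within two cells of an existing X lets the opponent win at once, so sensible play treats the cells i-2..i+2 around each X as dead. The player left with no safe cell loses, so this is a normal-play take-away game on strips of safe cells.
Placing X at cell i (0-indexed) of a strip of k safe cells leaves independent strips of sizes max(0, i-2) and max(0, k-i-3). Hence G(k) = mex{ G(max(0,i-2)) XOR G(max(0,k-i-3)) : 0 <= i < k }, with G(0) = 0.
G(1): splits (0,0):0^0=0 -> mex({0}) = 1
G(2): splits (0,0):0^0=0 -> mex({0}) = 1
G(3): splits (0,0):0^0=0 -> mex({0}) = 1
G(4): splits (0,1):0^1=1 (0,0):0^0=0 -> mex({0, 1}) = 2
G(5): splits (0,2):0^1=1 (0,1):0^1=1 (0,0):0^0=0 -> mex({0, 1}) = 2
G(6) = mex({1}) = 0
G(7) = mex({0, 1, 2}) = 3
G(8) = mex({0, 1, 2}) = 3
G(9) = mex({0, 2}) = 1
G(10) = mex({0, 2, 3}) = 1
G(11) = mex({0, 3}) = 1
G(12) = mex({1, 3}) = 0
G(13) = mex({0, 1, 2, 3}) = 4
G(14) = mex({0, 1, 2}) = 3
G(15) = mex({0, 1, 2}) = 3
G(16) = mex({0, 1, 2, 4}) = 3
G(17) = mex({0, 1, 3, 4}) = 2
G(18) = mex({0, 1, 3, 4}) = 2
G(19) = mex({0, 1, 3, 5}) = 2
G(20) = mex({0, 1, 2, 3, 5}) = 4
G(21) = mex({0, 1, 2, 3, 5}) = 4
Therefore G(21) = 4.

4


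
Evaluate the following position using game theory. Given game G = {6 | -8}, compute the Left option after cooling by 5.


Original game: {6 | -8} (a switch {a | b} with a > b).
Cooling by t (for t below the temperature (a - b)/2 = 7) taxes each move by t: {a | b} cooled by t is {a - t | b + t}.
Cooling amount: t = 5
Cooled Left option: 6 - 5 = 1
Cooled Right option: -8 + 5 = -3
Cooled game: {1 | -3}
Left option = 1

1


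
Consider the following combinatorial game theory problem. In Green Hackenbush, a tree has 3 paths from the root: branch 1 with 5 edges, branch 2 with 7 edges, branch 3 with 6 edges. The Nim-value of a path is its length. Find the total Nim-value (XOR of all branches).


The tree has 3 branches from the ground vertex.
In Green Hackenbush, the Nim-value of a simple path of length k is k.
Branch 1: length 5, Nim-value = 5
Branch 2: length 7, Nim-value = 7
Branch 3: length 6, Nim-value = 6
Total Nim-value = XOR of all branch values:
0 XOR 5 = 5
5 XOR 7 = 2
2 XOR 6 = 4
Nim-value of the tree = 4

4


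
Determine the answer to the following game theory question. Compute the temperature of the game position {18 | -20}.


The game is {18 | -20}, a switch {a | b} with numbers a > b.
Cooling {a | b} by t gives {a - t | b + t}, which stops being hot when a - t = b + t, i.e. at t = (a - b)/2. So the temperature of a switch is (a - b)/2.
Temperature = (Left option - Right option) / 2
= (18 - (-20)) / 2
= 38 / 2
= 19

19


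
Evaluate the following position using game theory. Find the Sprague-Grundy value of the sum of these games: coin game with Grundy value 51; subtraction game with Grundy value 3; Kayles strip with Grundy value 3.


By the Sprague-Grundy theorem, the Grundy value of a sum of games is the XOR of individual Grundy values.
coin game: Grundy value = 51. Running XOR: 0 XOR 51 = 51
subtraction game: Grundy value = 3. Running XOR: 51 XOR 3 = 48
Kayles strip: Grundy value = 3. Running XOR: 48 XOR 3 = 51
The combined Grundy value is 51.

51


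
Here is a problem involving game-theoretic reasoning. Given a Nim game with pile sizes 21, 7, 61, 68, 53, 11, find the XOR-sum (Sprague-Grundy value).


We need the XOR (exclusive or) of all pile sizes.
After XOR-ing pile 1 (size 21): 0 XOR 21 = 21
After XOR-ing pile 2 (size 7): 21 XOR 7 = 18
After XOR-ing pile 3 (size 61): 18 XOR 61 = 47
After XOR-ing pile 4 (size 68): 47 XOR 68 = 107
After XOR-ing pile 5 (size 53): 107 XOR 53 = 94
After XOR-ing pile 6 (size 11): 94 XOR 11 = 85
The Nim-value of this position is 85.

85


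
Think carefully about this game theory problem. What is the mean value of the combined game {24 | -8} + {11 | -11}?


G1 = {24 | -8}, G2 = {11 | -11}
Each is a switch {a | b} with numbers a > b; its mean value is (a + b)/2, and mean value is additive over game sums: m(G1 + G2) = m(G1) + m(G2).
Mean of G1 = (24 + (-8))/2 = 16/2 = 8
Mean of G2 = (11 + (-11))/2 = 0/2 = 0
Mean of G1 + G2 = 8 + 0 = 8

8


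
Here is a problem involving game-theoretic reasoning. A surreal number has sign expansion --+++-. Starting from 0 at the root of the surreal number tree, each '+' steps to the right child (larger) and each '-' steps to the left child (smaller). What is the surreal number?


Sign expansion: --+++-
Rule: track bounds (lo, hi), initially (-inf, +inf). On '+', the current value becomes lo and we move to the simplest number in (value, hi): value + 1 if hi = +inf, otherwise the midpoint (value + hi)/2. On '-', the current value becomes hi and we move to value - 1 if lo = -inf, otherwise the midpoint (lo + value)/2.
Start at 0.
Step 1: sign = -, move left. Bounds: (-inf, 0). Value = -1
Step 2: sign = -, move left. Bounds: (-inf, -1). Value = -2
Step 3: sign = +, move right. Bounds: (-2, -1). Value = -3/2
Step 4: sign = +, move right. Bounds: (-3/2, -1). Value = -5/4
Step 5: sign = +, move right. Bounds: (-5/4, -1). Value = -9/8
Step 6: sign = -, move left. Bounds: (-5/4, -9/8). Value = -19/16
The surreal number with sign expansion --+++- is -19/16.

-19/16


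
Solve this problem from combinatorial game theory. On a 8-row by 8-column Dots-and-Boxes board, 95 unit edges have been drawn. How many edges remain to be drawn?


Grid: 8 x 8 boxes, i.e. 9 rows and 9 columns of dots.
Horizontal edges: (rows + 1) * cols = 9 * 8 = 72
Vertical edges: rows * (cols + 1) = 8 * 9 = 72
Total edges: 72 + 72 = 144
Edges drawn: 95
Remaining: 144 - 95 = 49

49


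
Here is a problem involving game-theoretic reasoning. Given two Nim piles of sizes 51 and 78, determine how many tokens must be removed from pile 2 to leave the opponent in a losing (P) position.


Piles: 51 and 78
Current XOR: 51 XOR 78 = 125 (non-zero, so this is an N-position).
To make the XOR zero, we need to find a move that balances the piles.
For pile 2 (size 78): target = 78 XOR 125 = 51
We reduce pile 2 from 78 to 51.
Tokens removed: 78 - 51 = 27
Verification: 51 XOR 51 = 0

27


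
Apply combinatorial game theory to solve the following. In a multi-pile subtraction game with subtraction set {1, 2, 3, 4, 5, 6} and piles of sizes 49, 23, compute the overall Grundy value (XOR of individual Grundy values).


Subtraction set: {1, 2, 3, 4, 5, 6}
For this subtraction set, G(n) = n mod 7 (period = max + 1 = 7).
Pile 1 (size 49): G(49) = 49 mod 7 = 0
Pile 2 (size 23): G(23) = 23 mod 7 = 2
Total Grundy value = XOR of all: 0 XOR 2 = 2

2


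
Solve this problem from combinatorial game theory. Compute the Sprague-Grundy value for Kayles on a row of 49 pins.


Kayles: a move removes 1 or 2 adjacent pins from a contiguous row.
Removing pins from a row of k leaves two independent rows (a, b) with a + b = k - 1 (one pin) or a + b = k - 2 (two pins); an end removal gives a = 0.
By Sprague-Grundy, G(k) = mex{ G(a) XOR G(b) } over all these splits. G(0) = 0.
G(1): splits (0,0):0^0=0 -> mex({0}) = 1
G(2): splits (0,1):0^1=1 (0,0):0^0=0 -> mex({0, 1}) = 2
G(3): splits (0,2):0^2=2 (1,1):1^1=0 (0,1):0^1=1 -> mex({0, 1, 2}) = 3
G(4): splits (0,3):0^3=3 (1,2):1^2=3 (0,2):0^2=2 (1,1):1^1=0 -> mex({0, 2, 3}) = 1
G(5): splits (0,4):0^1=1 (1,3):1^3=2 (2,2):2^2=0 (0,3):0^3=3 (1,2):1^2=3 -> mex({0, 1, 2, 3}) = 4
G(6) = mex({0, 1, 2, 4}) = 3
G(7) = mex({0, 1, 3, 4, 5}) = 2
G(8) = mex({0, 2, 3, 5, 6}) = 1
G(9) = mex({0, 1, 2, 3, 6, 7}) = 4
G(10) = mex({0, 1, 3, 4, 5, 7}) = 2
G(11) = mex({0, 1, 2, 3, 4, 5}) = 6
G(12) = mex({0, 1, 2, 3, 5, 6, 7}) = 4
G(13) = mex({0, 2, 3, 4, 6, 7}) = 1
G(14) = mex({0, 1, 4, 5, 6, 7}) = 2
G(15) = mex({0, 1, 2, 3, 4, 5, 6}) = 7
G(16) = mex({0, 2, 3, 5, 6, 7}) = 1
G(17) = mex({0, 1, 2, 3, 5, 6, 7}) = 4
G(18) = mex({0, 1, 2, 4, 5, 6}) = 3
G(19) = mex({0, 1, 3, 4, 5, 7}) = 2
G(20) = mex({0, 2, 3, 4, 5, 6, 7}) = 1
G(21) = mex({0, 1, 2, 3, 5, 6, 7}) = 4
G(22) = mex({0, 1, 2, 3, 4, 5, 7}) = 6
G(23) = mex({0, 1, 2, 3, 4, 5, 6}) = 7
G(24) = mex({0, 1, 2, 3, 5, 6, 7}) = 4
G(25) = mex({0, 2, 3, 4, 6, 7}) = 1
G(26) = mex({0, 1, 3, 4, 5, 6, 7}) = 2
G(27) = mex({0, 1, 2, 3, 4, 5, 6, 7}) = 8
G(28) = mex({0, 1, 2, 3, 4, 6, 7, 8}) = 5
G(29) = mex({0, 1, 2, 3, 5, 6, 7, 8, 9}) = 4
G(30) = mex({0, 1, 2, 3, 4, 5, 6, 9, 10}) = 7
G(31) = mex({0, 1, 3, 4, 5, 7, 10, 11}) = 2
G(32) = mex({0, 2, 3, 4, 5, 6, 7, 9, 11}) = 1
G(33) = mex({0, 1, 2, 3, 4, 5, 6, 7, 9, 12}) = 8
G(34) = mex({0, 1, 2, 3, 4, 5, 7, 8, 11, 12}) = 6
G(35) = mex({0, 1, 2, 3, 4, 5, 6, 8, 9, 10, 11}) = 7
G(36) = mex({0, 1, 2, 3, 5, 6, 7, 9, 10}) = 4
G(37) = mex({0, 2, 3, 4, 6, 7, 9, 10, 11, 12}) = 1
G(38) = mex({0, 1, 3, 4, 5, 6, 7, 9, 10, 11, 12}) = 2
G(39) = mex({0, 1, 2, 4, 5, 6, 7, 9, 10, 12, 14}) = 3
G(40) = mex({0, 2, 3, 4, 6, 7, 11, 12, 14}) = 1
G(41) = mex({0, 1, 2, 3, 5, 6, 7, 9, 10, 11, 12}) = 4
G(42) = mex({0, 1, 2, 3, 4, 5, 6, 9, 10}) = 7
G(43) = mex({0, 1, 3, 4, 5, 7, 9, 10, 12, 15}) = 2
G(44) = mex({0, 2, 3, 4, 5, 6, 7, 9, 10, 12, 15}) = 1
G(45) = mex({0, 1, 2, 3, 4, 5, 6, 7, 9, 10, 12, 14}) = 8
G(46) = mex({0, 1, 3, 4, 5, 7, 8, 11, 12, 14}) = 2
G(47) = mex({0, 1, 2, 3, 4, 5, 6, 8, 9, 10, 11, 12}) = 7
G(48) = mex({0, 1, 2, 3, 5, 6, 7, 9, 10}) = 4
G(49) = mex({0, 2, 3, 4, 6, 7, 9, 10, 11, 12, 15}) = 1
Therefore G(49) = 1.

1


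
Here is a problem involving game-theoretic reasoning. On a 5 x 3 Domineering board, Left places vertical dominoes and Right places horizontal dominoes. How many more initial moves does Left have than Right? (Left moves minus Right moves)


Board is 5 x 3 (rows x cols).
Left (vertical) placements: (rows-1) * cols = 4 * 3 = 12
Right (horizontal) placements: rows * (cols-1) = 5 * 2 = 10
Advantage = Left - Right = 12 - 10 = 2

2


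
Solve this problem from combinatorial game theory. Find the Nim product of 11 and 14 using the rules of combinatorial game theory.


Nim multiplication is bilinear over XOR: (u XOR v) * w = (u*w) XOR (v*w).
So we split each operand into its bit components and XOR the pairwise Nim products.
11 = 1 + 2 + 8 (as XOR of powers of 2).
14 = 2 + 4 + 8 (as XOR of powers of 2).
Using the standard Nim-product table on single bits:
  2*2 = 3,   2*4 = 8,   2*8 = 12,
  4*4 = 6,   4*8 = 11,  8*8 = 13,
and  1*x = x (identity), k*l = l*k (commutative).
Pairwise Nim products:
  1 * 2 = 2
  1 * 4 = 4
  1 * 8 = 8
  2 * 2 = 3
  2 * 4 = 8
  2 * 8 = 12
  8 * 2 = 12
  8 * 4 = 11
  8 * 8 = 13
XOR them: 2 XOR 4 XOR 8 XOR 3 XOR 8 XOR 12 XOR 12 XOR 11 XOR 13 = 3.
Result: 11 * 14 = 3 (in Nim).

3


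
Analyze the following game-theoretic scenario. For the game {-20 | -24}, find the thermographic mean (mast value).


Game = {-20 | -24}, a switch {a | b} with numbers a > b.
Its thermograph has left wall a - t and right wall b + t, which meet at t = (a - b)/2, where both equal (a + b)/2. So the mast (mean value) is at (a + b)/2.
Mean = (-20 + (-24))/2 = -44/2 = -22

-22


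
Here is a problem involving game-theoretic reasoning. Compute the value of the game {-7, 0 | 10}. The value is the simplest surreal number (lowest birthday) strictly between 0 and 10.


Left options: {-7, 0}, max = 0
Right options: {10}, min = 10
All options are numbers and max(Left) < min(Right), so by the simplicity theorem the value is the simplest (earliest-born) number strictly between 0 and 10.
Integers 1 through 9 all lie strictly between 0 and 10.
Among integers, the simplest (lowest birthday = smallest |n|; 0 is born on day 0, +-n on day n) is 1.
No non-integer in the interval can be simpler: if x is a non-integer in the interval, then floor(x) or ceil(x) also lies in the interval (the interval contains an integer), and both are proper prefixes of x's sign expansion, i.e. born earlier. So the game value is 1.
Game value = 1

1


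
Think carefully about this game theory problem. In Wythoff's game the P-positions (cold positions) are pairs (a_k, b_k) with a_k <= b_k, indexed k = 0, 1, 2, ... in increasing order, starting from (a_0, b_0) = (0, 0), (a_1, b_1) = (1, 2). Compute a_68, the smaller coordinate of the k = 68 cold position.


By Wythoff's theorem, a_k = floor(k * phi) and b_k = floor(k * phi^2) = a_k + k, where phi = (1 + sqrt(5))/2 is the golden ratio.
phi = (1 + sqrt(5))/2 = 1.618034
k = 68
k * phi = 68 * 1.618034 = 110.026311
a_68 = floor(k * phi) = 110

110


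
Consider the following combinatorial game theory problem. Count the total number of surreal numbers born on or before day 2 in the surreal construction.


Day 0: {|} = 0 is born. Count = 1.
Day n: the number of surreal numbers born by day n is 2^(n+1) - 1.
By day 0: 2^1 - 1 = 1
By day 1: 2^2 - 1 = 3
By day 2: 2^3 - 1 = 7
By day 2: 7 surreal numbers.

7


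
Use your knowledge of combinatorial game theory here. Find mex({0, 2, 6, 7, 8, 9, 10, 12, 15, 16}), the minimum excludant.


Set = {0, 2, 6, 7, 8, 9, 10, 12, 15, 16}
0 is in the set.
1 is NOT in the set. This is the mex.
mex = 1

1


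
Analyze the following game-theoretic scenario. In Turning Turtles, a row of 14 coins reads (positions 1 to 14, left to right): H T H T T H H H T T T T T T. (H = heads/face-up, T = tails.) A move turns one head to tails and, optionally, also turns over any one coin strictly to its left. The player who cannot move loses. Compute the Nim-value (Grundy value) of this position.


Coins: H T H T T H H H T T T T T T
Key fact: a single head at position k behaves exactly like a Nim heap of size k (turning it to T and optionally flipping a coin at j < k corresponds to moving the heap from k to j, or to 0), and heads combine as a disjunctive sum (two heads at the same place would cancel, matching j XOR j = 0). So the Nim-value is the XOR of the 1-indexed positions of the heads.
Face-up positions (1-indexed): [1, 3, 6, 7, 8]
XOR 0 with 1: 0 XOR 1 = 1
XOR 1 with 3: 1 XOR 3 = 2
XOR 2 with 6: 2 XOR 6 = 4
XOR 4 with 7: 4 XOR 7 = 3
XOR 3 with 8: 3 XOR 8 = 11
Nim-value = 11

11


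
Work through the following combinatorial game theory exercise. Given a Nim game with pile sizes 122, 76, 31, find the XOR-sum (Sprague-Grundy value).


We need the XOR (exclusive or) of all pile sizes.
After XOR-ing pile 1 (size 122): 0 XOR 122 = 122
After XOR-ing pile 2 (size 76): 122 XOR 76 = 54
After XOR-ing pile 3 (size 31): 54 XOR 31 = 41
The Nim-value of this position is 41.

41


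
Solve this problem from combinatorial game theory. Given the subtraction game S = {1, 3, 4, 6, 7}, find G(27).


The subtraction set is S = {1, 3, 4, 6, 7}.
G(k) = mex{ G(k - s) : s in S, s <= k }. We compute iteratively: G(0) = 0.
G(1) = mex({0}) = 1
G(2) = mex({1}) = 0
G(3) = mex({0}) = 1
G(4) = mex({0, 1}) = 2
G(5) = mex({0, 1, 2}) = 3
G(6) = mex({0, 1, 3}) = 2
G(7) = mex({0, 1, 2}) = 3
G(8) = mex({0, 1, 2, 3}) = 4
G(9) = mex({0, 1, 2, 3, 4}) = 5
G(10) = mex({1, 2, 3, 5}) = 0
G(11) = mex({0, 2, 3, 4}) = 1
G(12) = mex({1, 2, 3, 4, 5}) = 0
G(13) = mex({0, 2, 3, 5}) = 1
G(14) = mex({0, 1, 3, 4}) = 2
G(15) = mex({0, 1, 2, 4, 5}) = 3
G(16) = mex({0, 1, 3, 5}) = 2
Observe that G(10)..G(16) = 0, 1, 0, 1, 2, 3, 2 repeats G(0)..G(6) = 0, 1, 0, 1, 2, 3, 2.
For k >= max(S) = 7, G(k) is determined by the previous 7 values G(k-7)..G(k-1); a window of 7 consecutive values has recurred shifted by 10, so by induction G(k + 10) = G(k) for all k >= 0: the sequence is periodic from the start with period 10.
One period: G(0..9) = 0, 1, 0, 1, 2, 3, 2, 3, 4, 5.
27 mod 10 = 7, so G(27) = G(7) = 3.

3


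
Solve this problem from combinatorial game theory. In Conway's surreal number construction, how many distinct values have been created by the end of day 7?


Day 0: {|} = 0 is born. Count = 1.
Day n: the number of surreal numbers born by day n is 2^(n+1) - 1.
By day 0: 2^1 - 1 = 1
By day 1: 2^2 - 1 = 3
By day 2: 2^3 - 1 = 7
By day 3: 2^4 - 1 = 15
By day 4: 2^5 - 1 = 31
By day 5: 2^6 - 1 = 63
By day 6: 2^7 - 1 = 127
By day 7: 2^8 - 1 = 255
By day 7: 255 surreal numbers.

255


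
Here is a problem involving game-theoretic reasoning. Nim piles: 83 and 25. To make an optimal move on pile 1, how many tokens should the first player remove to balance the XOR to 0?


Piles: 83 and 25
Current XOR: 83 XOR 25 = 74 (non-zero, so this is an N-position).
To make the XOR zero, we need to find a move that balances the piles.
For pile 1 (size 83): target = 83 XOR 74 = 25
We reduce pile 1 from 83 to 25.
Tokens removed: 83 - 25 = 58
Verification: 25 XOR 25 = 0

58


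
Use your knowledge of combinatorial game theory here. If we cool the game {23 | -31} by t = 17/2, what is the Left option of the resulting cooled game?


Original game: {23 | -31} (a switch {a | b} with a > b).
Cooling by t (for t below the temperature (a - b)/2 = 27) taxes each move by t: {a | b} cooled by t is {a - t | b + t}.
Cooling amount: t = 17/2
Cooled Left option: 23 - 17/2 = 29/2
Cooled Right option: -31 + 17/2 = -45/2
Cooled game: {29/2 | -45/2}
Left option = 29/2

29/2


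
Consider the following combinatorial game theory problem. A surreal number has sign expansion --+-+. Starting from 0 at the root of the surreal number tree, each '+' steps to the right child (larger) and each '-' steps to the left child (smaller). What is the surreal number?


Sign expansion: --+-+
Rule: track bounds (lo, hi), initially (-inf, +inf). On '+', the current value becomes lo and we move to the simplest number in (value, hi): value + 1 if hi = +inf, otherwise the midpoint (value + hi)/2. On '-', the current value becomes hi and we move to value - 1 if lo = -inf, otherwise the midpoint (lo + value)/2.
Start at 0.
Step 1: sign = -, move left. Bounds: (-inf, 0). Value = -1
Step 2: sign = -, move left. Bounds: (-inf, -1). Value = -2
Step 3: sign = +, move right. Bounds: (-2, -1). Value = -3/2
Step 4: sign = -, move left. Bounds: (-2, -3/2). Value = -7/4
Step 5: sign = +, move right. Bounds: (-7/4, -3/2). Value = -13/8
The surreal number with sign expansion --+-+ is -13/8.

-13/8


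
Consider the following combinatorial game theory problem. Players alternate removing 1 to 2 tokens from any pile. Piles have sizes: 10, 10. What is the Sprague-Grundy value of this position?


Subtraction set: {1, 2}
For this subtraction set, G(n) = n mod 3 (period = max + 1 = 3).
Pile 1 (size 10): G(10) = 10 mod 3 = 1
Pile 2 (size 10): G(10) = 10 mod 3 = 1
Total Grundy value = XOR of all: 1 XOR 1 = 0

0


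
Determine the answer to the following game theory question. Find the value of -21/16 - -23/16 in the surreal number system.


x = -21/16, y = -23/16
Converting to common denominator: 16
x = -21/16, y = -23/16
x - y = -21/16 - -23/16 = 1/8

1/8


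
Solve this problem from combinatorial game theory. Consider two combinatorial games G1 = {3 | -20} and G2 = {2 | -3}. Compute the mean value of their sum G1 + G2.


G1 = {3 | -20}, G2 = {2 | -3}
Each is a switch {a | b} with numbers a > b; its mean value is (a + b)/2, and mean value is additive over game sums: m(G1 + G2) = m(G1) + m(G2).
Mean of G1 = (3 + (-20))/2 = -17/2 = -17/2
Mean of G2 = (2 + (-3))/2 = -1/2 = -1/2
Mean of G1 + G2 = -17/2 + -1/2 = -9

-9


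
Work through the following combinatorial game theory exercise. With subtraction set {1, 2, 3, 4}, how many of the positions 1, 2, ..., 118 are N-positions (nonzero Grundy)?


Subtraction set S = {1, 2, 3, 4}, so G(n) = n mod 5.
G(n) = 0 when n is a multiple of 5.
Multiples of 5 in [1, 118]: 23
N-positions (nonzero Grundy) = 118 - 23 = 95

95


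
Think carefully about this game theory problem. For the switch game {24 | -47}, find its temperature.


The game is {24 | -47}, a switch {a | b} with numbers a > b.
Cooling {a | b} by t gives {a - t | b + t}, which stops being hot when a - t = b + t, i.e. at t = (a - b)/2. So the temperature of a switch is (a - b)/2.
Temperature = (Left option - Right option) / 2
= (24 - (-47)) / 2
= 71 / 2
= 71/2

71/2


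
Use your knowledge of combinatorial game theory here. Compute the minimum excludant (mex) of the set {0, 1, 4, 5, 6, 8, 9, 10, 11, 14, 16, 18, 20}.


Set = {0, 1, 4, 5, 6, 8, 9, 10, 11, 14, 16, 18, 20}
0 is in the set.
1 is in the set.
2 is NOT in the set. This is the mex.
mex = 2

2


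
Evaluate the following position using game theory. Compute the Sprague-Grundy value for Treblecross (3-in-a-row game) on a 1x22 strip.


Treblecross: place X on empty cells; 3-in-a-row wins.
Playing within two cells of an existing X lets the opponent win at once, so sensible play treats the cells i-2..i+2 around each X as dead. The player left with no safe cell loses, so this is a normal-play take-away game on strips of safe cells.
Placing X at cell i (0-indexed) of a strip of k safe cells leaves independent strips of sizes max(0, i-2) and max(0, k-i-3). Hence G(k) = mex{ G(max(0,i-2)) XOR G(max(0,k-i-3)) : 0 <= i < k }, with G(0) = 0.
G(1): splits (0,0):0^0=0 -> mex({0}) = 1
G(2): splits (0,0):0^0=0 -> mex({0}) = 1
G(3): splits (0,0):0^0=0 -> mex({0}) = 1
G(4): splits (0,1):0^1=1 (0,0):0^0=0 -> mex({0, 1}) = 2
G(5): splits (0,2):0^1=1 (0,1):0^1=1 (0,0):0^0=0 -> mex({0, 1}) = 2
G(6) = mex({1}) = 0
G(7) = mex({0, 1, 2}) = 3
G(8) = mex({0, 1, 2}) = 3
G(9) = mex({0, 2}) = 1
G(10) = mex({0, 2, 3}) = 1
G(11) = mex({0, 3}) = 1
G(12) = mex({1, 3}) = 0
G(13) = mex({0, 1, 2, 3}) = 4
G(14) = mex({0, 1, 2}) = 3
G(15) = mex({0, 1, 2}) = 3
G(16) = mex({0, 1, 2, 4}) = 3
G(17) = mex({0, 1, 3, 4}) = 2
G(18) = mex({0, 1, 3, 4}) = 2
G(19) = mex({0, 1, 3, 5}) = 2
G(20) = mex({0, 1, 2, 3, 5}) = 4
G(21) = mex({0, 1, 2, 3, 5}) = 4
G(22) = mex({1, 2, 6}) = 0
Therefore G(22) = 0.

0


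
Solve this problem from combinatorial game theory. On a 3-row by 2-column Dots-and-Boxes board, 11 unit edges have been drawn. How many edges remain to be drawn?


Grid: 3 x 2 boxes, i.e. 4 rows and 3 columns of dots.
Horizontal edges: (rows + 1) * cols = 4 * 2 = 8
Vertical edges: rows * (cols + 1) = 3 * 3 = 9
Total edges: 8 + 9 = 17
Edges drawn: 11
Remaining: 17 - 11 = 6

6


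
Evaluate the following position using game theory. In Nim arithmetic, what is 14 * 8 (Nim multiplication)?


Nim multiplication is bilinear over XOR: (u XOR v) * w = (u*w) XOR (v*w).
So we split each operand into its bit components and XOR the pairwise Nim products.
14 = 2 + 4 + 8 (as XOR of powers of 2).
8 = 8 (as XOR of powers of 2).
Using the standard Nim-product table on single bits:
  2*2 = 3,   2*4 = 8,   2*8 = 12,
  4*4 = 6,   4*8 = 11,  8*8 = 13,
and  1*x = x (identity), k*l = l*k (commutative).
Pairwise Nim products:
  2 * 8 = 12
  4 * 8 = 11
  8 * 8 = 13
XOR them: 12 XOR 11 XOR 13 = 10.
Result: 14 * 8 = 10 (in Nim).

10


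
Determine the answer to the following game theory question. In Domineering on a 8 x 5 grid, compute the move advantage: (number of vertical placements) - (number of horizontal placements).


Board is 8 x 5 (rows x cols).
Left (vertical) placements: (rows-1) * cols = 7 * 5 = 35
Right (horizontal) placements: rows * (cols-1) = 8 * 4 = 32
Advantage = Left - Right = 35 - 32 = 3

3


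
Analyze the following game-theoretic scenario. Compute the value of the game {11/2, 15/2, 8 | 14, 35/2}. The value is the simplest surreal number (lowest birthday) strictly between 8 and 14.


Left options: {11/2, 15/2, 8}, max = 8
Right options: {14, 35/2}, min = 14
All options are numbers and max(Left) < min(Right), so by the simplicity theorem the value is the simplest (earliest-born) number strictly between 8 and 14.
Integers 9 through 13 all lie strictly between 8 and 14.
Among integers, the simplest (lowest birthday = smallest |n|; 0 is born on day 0, +-n on day n) is 9.
No non-integer in the interval can be simpler: if x is a non-integer in the interval, then floor(x) or ceil(x) also lies in the interval (the interval contains an integer), and both are proper prefixes of x's sign expansion, i.e. born earlier. So the game value is 9.
Game value = 9

9


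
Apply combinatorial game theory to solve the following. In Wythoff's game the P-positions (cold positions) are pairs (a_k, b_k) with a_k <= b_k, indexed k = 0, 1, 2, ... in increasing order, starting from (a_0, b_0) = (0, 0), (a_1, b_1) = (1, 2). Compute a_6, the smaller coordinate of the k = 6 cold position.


By Wythoff's theorem, a_k = floor(k * phi) and b_k = floor(k * phi^2) = a_k + k, where phi = (1 + sqrt(5))/2 is the golden ratio.
phi = (1 + sqrt(5))/2 = 1.618034
k = 6
k * phi = 6 * 1.618034 = 9.708204
a_6 = floor(k * phi) = 9

9


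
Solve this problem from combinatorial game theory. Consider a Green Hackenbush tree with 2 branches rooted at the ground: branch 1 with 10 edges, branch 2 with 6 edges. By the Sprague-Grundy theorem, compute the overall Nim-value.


The tree has 2 branches from the ground vertex.
In Green Hackenbush, the Nim-value of a simple path of length k is k.
Branch 1: length 10, Nim-value = 10
Branch 2: length 6, Nim-value = 6
Total Nim-value = XOR of all branch values:
0 XOR 10 = 10
10 XOR 6 = 12
Nim-value of the tree = 12

12


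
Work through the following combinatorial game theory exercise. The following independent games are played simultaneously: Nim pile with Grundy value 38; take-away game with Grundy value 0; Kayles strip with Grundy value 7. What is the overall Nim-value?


By the Sprague-Grundy theorem, the Grundy value of a sum of games is the XOR of individual Grundy values.
Nim pile: Grundy value = 38. Running XOR: 0 XOR 38 = 38
take-away game: Grundy value = 0. Running XOR: 38 XOR 0 = 38
Kayles strip: Grundy value = 7. Running XOR: 38 XOR 7 = 33
The combined Grundy value is 33.

33


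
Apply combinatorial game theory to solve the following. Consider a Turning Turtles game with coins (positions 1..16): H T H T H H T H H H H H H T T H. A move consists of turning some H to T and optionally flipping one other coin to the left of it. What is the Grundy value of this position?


Coins: H T H T H H T H H H H H H T T H
Key fact: a single head at position k behaves exactly like a Nim heap of size k (turning it to T and optionally flipping a coin at j < k corresponds to moving the heap from k to j, or to 0), and heads combine as a disjunctive sum (two heads at the same place would cancel, matching j XOR j = 0). So the Nim-value is the XOR of the 1-indexed positions of the heads.
Face-up positions (1-indexed): [1, 3, 5, 6, 8, 9, 10, 11, 12, 13, 16]
XOR 0 with 1: 0 XOR 1 = 1
XOR 1 with 3: 1 XOR 3 = 2
XOR 2 with 5: 2 XOR 5 = 7
XOR 7 with 6: 7 XOR 6 = 1
XOR 1 with 8: 1 XOR 8 = 9
XOR 9 with 9: 9 XOR 9 = 0
XOR 0 with 10: 0 XOR 10 = 10
XOR 10 with 11: 10 XOR 11 = 1
XOR 1 with 12: 1 XOR 12 = 13
XOR 13 with 13: 13 XOR 13 = 0
XOR 0 with 16: 0 XOR 16 = 16
Nim-value = 16

16


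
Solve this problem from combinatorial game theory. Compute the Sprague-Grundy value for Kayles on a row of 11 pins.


Kayles: a move removes 1 or 2 adjacent pins from a contiguous row.
Removing pins from a row of k leaves two independent rows (a, b) with a + b = k - 1 (one pin) or a + b = k - 2 (two pins); an end removal gives a = 0.
By Sprague-Grundy, G(k) = mex{ G(a) XOR G(b) } over all these splits. G(0) = 0.
G(1): splits (0,0):0^0=0 -> mex({0}) = 1
G(2): splits (0,1):0^1=1 (0,0):0^0=0 -> mex({0, 1}) = 2
G(3): splits (0,2):0^2=2 (1,1):1^1=0 (0,1):0^1=1 -> mex({0, 1, 2}) = 3
G(4): splits (0,3):0^3=3 (1,2):1^2=3 (0,2):0^2=2 (1,1):1^1=0 -> mex({0, 2, 3}) = 1
G(5): splits (0,4):0^1=1 (1,3):1^3=2 (2,2):2^2=0 (0,3):0^3=3 (1,2):1^2=3 -> mex({0, 1, 2, 3}) = 4
G(6) = mex({0, 1, 2, 4}) = 3
G(7) = mex({0, 1, 3, 4, 5}) = 2
G(8) = mex({0, 2, 3, 5, 6}) = 1
G(9) = mex({0, 1, 2, 3, 6, 7}) = 4
G(10) = mex({0, 1, 3, 4, 5, 7}) = 2
G(11) = mex({0, 1, 2, 3, 4, 5}) = 6
Therefore G(11) = 6.

6


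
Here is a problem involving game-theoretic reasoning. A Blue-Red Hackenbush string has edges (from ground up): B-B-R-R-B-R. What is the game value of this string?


Edges (from ground): B-B-R-R-B-R
By Berlekamp's sign-expansion rule, a Blue-Red Hackenbush stalk has the value of the surreal number whose sign sequence is the edge sequence with B -> + and R -> -.
Sign sequence: ++--+-
Trace the sign expansion in the surreal number tree, starting from 0:
Edge 1: B (sign +) -> bounds (0, +inf), value = 1
Edge 2: B (sign +) -> bounds (1, +inf), value = 2
Edge 3: R (sign -) -> bounds (1, 2), value = 3/2
Edge 4: R (sign -) -> bounds (1, 3/2), value = 5/4
Edge 5: B (sign +) -> bounds (5/4, 3/2), value = 11/8
Edge 6: R (sign -) -> bounds (5/4, 11/8), value = 21/16
Game value = 21/16

21/16


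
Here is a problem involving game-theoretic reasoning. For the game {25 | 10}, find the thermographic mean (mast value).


Game = {25 | 10}, a switch {a | b} with numbers a > b.
Its thermograph has left wall a - t and right wall b + t, which meet at t = (a - b)/2, where both equal (a + b)/2. So the mast (mean value) is at (a + b)/2.
Mean = (25 + (10))/2 = 35/2 = 35/2

35/2


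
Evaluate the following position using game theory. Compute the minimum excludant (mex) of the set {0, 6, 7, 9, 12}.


Set = {0, 6, 7, 9, 12}
0 is in the set.
1 is NOT in the set. This is the mex.
mex = 1

1


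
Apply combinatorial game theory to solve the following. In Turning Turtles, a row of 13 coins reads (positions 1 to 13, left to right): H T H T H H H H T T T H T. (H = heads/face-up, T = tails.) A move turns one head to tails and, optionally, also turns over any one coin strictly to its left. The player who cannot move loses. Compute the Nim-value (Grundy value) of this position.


Coins: H T H T H H H H T T T H T
Key fact: a single head at position k behaves exactly like a Nim heap of size k (turning it to T and optionally flipping a coin at j < k corresponds to moving the heap from k to j, or to 0), and heads combine as a disjunctive sum (two heads at the same place would cancel, matching j XOR j = 0). So the Nim-value is the XOR of the 1-indexed positions of the heads.
Face-up positions (1-indexed): [1, 3, 5, 6, 7, 8, 12]
XOR 0 with 1: 0 XOR 1 = 1
XOR 1 with 3: 1 XOR 3 = 2
XOR 2 with 5: 2 XOR 5 = 7
XOR 7 with 6: 7 XOR 6 = 1
XOR 1 with 7: 1 XOR 7 = 6
XOR 6 with 8: 6 XOR 8 = 14
XOR 14 with 12: 14 XOR 12 = 2
Nim-value = 2

2


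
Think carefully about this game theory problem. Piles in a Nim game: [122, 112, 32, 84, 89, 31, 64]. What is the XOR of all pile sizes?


We need the XOR (exclusive or) of all pile sizes.
After XOR-ing pile 1 (size 122): 0 XOR 122 = 122
After XOR-ing pile 2 (size 112): 122 XOR 112 = 10
After XOR-ing pile 3 (size 32): 10 XOR 32 = 42
After XOR-ing pile 4 (size 84): 42 XOR 84 = 126
After XOR-ing pile 5 (size 89): 126 XOR 89 = 39
After XOR-ing pile 6 (size 31): 39 XOR 31 = 56
After XOR-ing pile 7 (size 64): 56 XOR 64 = 120
The Nim-value of this position is 120.

120
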